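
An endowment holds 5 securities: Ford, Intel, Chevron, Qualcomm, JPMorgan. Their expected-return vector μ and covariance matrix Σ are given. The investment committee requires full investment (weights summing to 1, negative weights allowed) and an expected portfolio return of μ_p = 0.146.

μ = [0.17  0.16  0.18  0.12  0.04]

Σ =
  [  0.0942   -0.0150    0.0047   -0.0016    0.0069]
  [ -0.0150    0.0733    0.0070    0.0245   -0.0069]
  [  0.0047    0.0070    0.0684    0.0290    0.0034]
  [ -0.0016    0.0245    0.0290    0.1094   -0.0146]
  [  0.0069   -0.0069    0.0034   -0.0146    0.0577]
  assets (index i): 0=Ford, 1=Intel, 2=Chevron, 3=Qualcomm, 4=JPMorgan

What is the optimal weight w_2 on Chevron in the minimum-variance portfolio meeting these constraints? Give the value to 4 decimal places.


0.2449

p=Σ⁻¹μ = [2.0368  2.4207  2.1728  0.0933  0.6347]
q=Σ⁻¹𝟙 = [11.2648  14.8171  8.7796  6.1688  18.7994]
a=μᵀp=1.161255  b=𝟙ᵀp=7.358316  c=𝟙ᵀq=59.829726  D=ac−b²=15.332734
λ₁=(c·0.146−b)/D = (59.829726·0.146−7.358316)/15.332734 = 0.089796
λ₂=(a−b·0.146)/D = (1.161255−7.358316·0.146)/15.332734 = 0.005670
w* = 0.089796·p + 0.005670·q:
  w_0 = 0.089796·2.0368 + 0.005670·11.2648 = 0.2468  (Ford)
  w_1 = 0.089796·2.4207 + 0.005670·14.8171 = 0.3014  (Intel)
  w_2 = 0.089796·2.1728 + 0.005670·8.7796 = 0.2449  (Chevron)
  w_3 = 0.089796·0.0933 + 0.005670·6.1688 = 0.0434  (Qualcomm)
  w_4 = 0.089796·0.6347 + 0.005670·18.7994 = 0.1636  (JPMorgan)
Σw_i=1.0000  μᵀw=0.1460
σ²=wᵀΣw=λ₁·μ_p+λ₂ = 0.089796·0.146 + 0.005670 = 0.018781 ≈ 0.0188


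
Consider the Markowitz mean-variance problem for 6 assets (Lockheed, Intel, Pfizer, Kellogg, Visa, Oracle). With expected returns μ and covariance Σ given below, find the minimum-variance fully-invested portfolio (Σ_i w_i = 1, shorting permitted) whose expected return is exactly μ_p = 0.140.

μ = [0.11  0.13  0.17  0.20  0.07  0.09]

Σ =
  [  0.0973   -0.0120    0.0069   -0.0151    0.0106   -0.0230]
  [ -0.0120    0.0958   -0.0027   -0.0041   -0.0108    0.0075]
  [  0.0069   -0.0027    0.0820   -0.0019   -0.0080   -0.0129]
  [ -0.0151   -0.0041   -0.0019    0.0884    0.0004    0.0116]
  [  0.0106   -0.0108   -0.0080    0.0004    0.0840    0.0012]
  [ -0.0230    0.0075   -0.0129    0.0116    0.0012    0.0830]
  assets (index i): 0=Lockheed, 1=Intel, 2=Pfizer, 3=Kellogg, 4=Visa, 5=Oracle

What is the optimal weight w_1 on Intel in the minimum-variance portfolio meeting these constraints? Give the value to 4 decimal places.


u=Σ⁻¹μ = [1.7944  1.7599  2.3624  2.5098  1.0259  1.4241]
v=Σ⁻¹𝟙 = [15.0776  13.5564  15.3550  12.7649  12.9264  15.4169]
a=μᵀu=1.529735  b=𝟙ᵀu=10.876578  c=𝟙ᵀv=85.097285  D=ac−b²=11.876335
λ₁=(c·0.140−b)/D = (85.097285·0.140−10.876578)/11.876335 = 0.087320
λ₂=(a−b·0.140)/D = (1.529735−10.876578·0.140)/11.876335 = 0.000591
w* = 0.087320·u + 0.000591·v:
  w_0 = 0.087320·1.7944 + 0.000591·15.0776 = 0.1656  (Lockheed)
  w_1 = 0.087320·1.7599 + 0.000591·13.5564 = 0.1617  (Intel)
  w_2 = 0.087320·2.3624 + 0.000591·15.3550 = 0.2154  (Pfizer)
  w_3 = 0.087320·2.5098 + 0.000591·12.7649 = 0.2267  (Kellogg)
  w_4 = 0.087320·1.0259 + 0.000591·12.9264 = 0.0972  (Visa)
  w_5 = 0.087320·1.4241 + 0.000591·15.4169 = 0.1335  (Oracle)
Σw_i=1.0000  μᵀw=0.1400
σ²=wᵀΣw=λ₁·μ_p+λ₂ = 0.087320·0.140 + 0.000591 = 0.012815 ≈ 0.0128

0.1617


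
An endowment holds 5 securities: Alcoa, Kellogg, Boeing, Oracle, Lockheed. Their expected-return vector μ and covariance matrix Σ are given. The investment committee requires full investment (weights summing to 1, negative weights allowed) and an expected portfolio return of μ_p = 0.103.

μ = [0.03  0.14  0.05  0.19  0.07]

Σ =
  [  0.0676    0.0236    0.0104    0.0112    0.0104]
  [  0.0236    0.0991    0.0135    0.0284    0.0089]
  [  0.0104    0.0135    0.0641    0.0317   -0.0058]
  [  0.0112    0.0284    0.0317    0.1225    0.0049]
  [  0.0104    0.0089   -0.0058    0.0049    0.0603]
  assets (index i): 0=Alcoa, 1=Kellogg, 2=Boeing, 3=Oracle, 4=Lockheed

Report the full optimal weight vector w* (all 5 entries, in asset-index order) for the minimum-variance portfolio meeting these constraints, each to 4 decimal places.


0.0681  0.1983  0.1836  0.2126  0.3373

x=Σ⁻¹μ = [-0.2816  1.0163  0.0624  1.2866  0.9609]
y=Σ⁻¹𝟙 = [8.4586  4.1632  13.6447  2.2683  15.6385]
a=μᵀx=0.448661  b=𝟙ᵀx=3.044508  c=𝟙ᵀy=44.173279  D=ac−b²=10.549810
λ₁=(c·0.103−b)/D = (44.173279·0.103−3.044508)/10.549810 = 0.142689
λ₂=(a−b·0.103)/D = (0.448661−3.044508·0.103)/10.549810 = 0.012804
w* = 0.142689·x + 0.012804·y:
  w_0 = 0.142689·-0.2816 + 0.012804·8.4586 = 0.0681  (Alcoa)
  w_1 = 0.142689·1.0163 + 0.012804·4.1632 = 0.1983  (Kellogg)
  w_2 = 0.142689·0.0624 + 0.012804·13.6447 = 0.1836  (Boeing)
  w_3 = 0.142689·1.2866 + 0.012804·2.2683 = 0.2126  (Oracle)
  w_4 = 0.142689·0.9609 + 0.012804·15.6385 = 0.3373  (Lockheed)
Σw_i=1.0000  μᵀw=0.1030
σ²=wᵀΣw=λ₁·μ_p+λ₂ = 0.142689·0.103 + 0.012804 = 0.027501 ≈ 0.0275


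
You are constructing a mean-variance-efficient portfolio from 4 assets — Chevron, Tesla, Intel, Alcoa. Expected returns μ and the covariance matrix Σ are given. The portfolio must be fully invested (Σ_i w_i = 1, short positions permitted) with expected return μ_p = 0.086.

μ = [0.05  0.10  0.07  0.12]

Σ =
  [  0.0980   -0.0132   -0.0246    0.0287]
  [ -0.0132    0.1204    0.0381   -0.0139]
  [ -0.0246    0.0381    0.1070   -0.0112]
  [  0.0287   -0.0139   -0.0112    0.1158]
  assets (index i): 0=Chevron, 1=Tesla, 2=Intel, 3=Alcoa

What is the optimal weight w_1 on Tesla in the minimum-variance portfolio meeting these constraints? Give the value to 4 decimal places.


0.2333

p=Σ⁻¹μ = [0.4499  0.8216  0.5781  1.0793]
q=Σ⁻¹𝟙 = [11.5045  7.2143  10.2215  7.6389]
a=μᵀp=0.274631  b=𝟙ᵀp=2.928824  c=𝟙ᵀq=36.579176  D=ac−b²=1.467781
λ₁=(c·0.086−b)/D = (36.579176·0.086−2.928824)/1.467781 = 0.147832
λ₂=(a−b·0.086)/D = (0.274631−2.928824·0.086)/1.467781 = 0.015501
w* = 0.147832·p + 0.015501·q:
  w_0 = 0.147832·0.4499 + 0.015501·11.5045 = 0.2448  (Chevron)
  w_1 = 0.147832·0.8216 + 0.015501·7.2143 = 0.2333  (Tesla)
  w_2 = 0.147832·0.5781 + 0.015501·10.2215 = 0.2439  (Intel)
  w_3 = 0.147832·1.0793 + 0.015501·7.6389 = 0.2780  (Alcoa)
Σw_i=1.0000  μᵀw=0.0860
σ²=wᵀΣw=λ₁·μ_p+λ₂ = 0.147832·0.086 + 0.015501 = 0.028215 ≈ 0.0282


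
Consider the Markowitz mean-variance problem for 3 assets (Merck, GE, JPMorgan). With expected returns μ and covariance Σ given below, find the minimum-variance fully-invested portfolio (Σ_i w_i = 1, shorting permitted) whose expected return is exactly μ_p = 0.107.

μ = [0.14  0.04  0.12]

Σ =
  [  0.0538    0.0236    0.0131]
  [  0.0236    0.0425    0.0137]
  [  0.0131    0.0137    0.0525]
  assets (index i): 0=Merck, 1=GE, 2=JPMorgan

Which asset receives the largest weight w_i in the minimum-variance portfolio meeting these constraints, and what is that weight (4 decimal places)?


u=Σ⁻¹μ = [2.6344  -1.1427  1.9266]
v=Σ⁻¹𝟙 = [9.1670  14.2336  13.0459]
a=μᵀu=0.554294  b=𝟙ᵀu=3.418237  c=𝟙ᵀv=36.446568  D=ac−b²=8.517760
λ₁=(c·0.107−b)/D = (36.446568·0.107−3.418237)/8.517760 = 0.056534
λ₂=(a−b·0.107)/D = (0.554294−3.418237·0.107)/8.517760 = 0.022135
w* = 0.056534·u + 0.022135·v:
  w_0 = 0.056534·2.6344 + 0.022135·9.1670 = 0.3518  (Merck)
  w_1 = 0.056534·-1.1427 + 0.022135·14.2336 = 0.2505  (GE)
  w_2 = 0.056534·1.9266 + 0.022135·13.0459 = 0.3977  (JPMorgan)
Σw_i=1.0000  μᵀw=0.1070
σ²=wᵀΣw=λ₁·μ_p+λ₂ = 0.056534·0.107 + 0.022135 = 0.028184 ≈ 0.0282

JPMorgan (0.3977)


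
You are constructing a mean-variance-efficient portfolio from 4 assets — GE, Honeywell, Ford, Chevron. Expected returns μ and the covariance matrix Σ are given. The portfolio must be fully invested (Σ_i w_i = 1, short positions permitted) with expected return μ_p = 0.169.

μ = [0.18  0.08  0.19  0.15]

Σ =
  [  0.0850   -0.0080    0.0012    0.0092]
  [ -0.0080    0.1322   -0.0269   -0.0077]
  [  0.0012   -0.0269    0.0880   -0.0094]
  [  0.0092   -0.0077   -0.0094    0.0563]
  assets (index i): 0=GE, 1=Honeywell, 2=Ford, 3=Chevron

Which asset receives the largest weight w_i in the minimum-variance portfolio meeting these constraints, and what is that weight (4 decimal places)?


Ford (0.3725)

g=Σ⁻¹μ = [1.8870  1.4897  2.9141  3.0462]
h=Σ⁻¹𝟙 = [10.4948  12.9450  17.3910  20.7211]
a=μᵀg=1.469461  b=𝟙ᵀg=9.337113  c=𝟙ᵀh=61.551870  D=ac−b²=3.266418
λ₁=(c·0.169−b)/D = (61.551870·0.169−9.337113)/3.266418 = 0.326092
λ₂=(a−b·0.169)/D = (1.469461−9.337113·0.169)/3.266418 = -0.033220
w* = 0.326092·g + -0.033220·h:
  w_0 = 0.326092·1.8870 + -0.033220·10.4948 = 0.2667  (GE)
  w_1 = 0.326092·1.4897 + -0.033220·12.9450 = 0.0558  (Honeywell)
  w_2 = 0.326092·2.9141 + -0.033220·17.3910 = 0.3725  (Ford)
  w_3 = 0.326092·3.0462 + -0.033220·20.7211 = 0.3050  (Chevron)
Σw_i=1.0000  μᵀw=0.1690
σ²=wᵀΣw=λ₁·μ_p+λ₂ = 0.326092·0.169 + -0.033220 = 0.021889 ≈ 0.0219


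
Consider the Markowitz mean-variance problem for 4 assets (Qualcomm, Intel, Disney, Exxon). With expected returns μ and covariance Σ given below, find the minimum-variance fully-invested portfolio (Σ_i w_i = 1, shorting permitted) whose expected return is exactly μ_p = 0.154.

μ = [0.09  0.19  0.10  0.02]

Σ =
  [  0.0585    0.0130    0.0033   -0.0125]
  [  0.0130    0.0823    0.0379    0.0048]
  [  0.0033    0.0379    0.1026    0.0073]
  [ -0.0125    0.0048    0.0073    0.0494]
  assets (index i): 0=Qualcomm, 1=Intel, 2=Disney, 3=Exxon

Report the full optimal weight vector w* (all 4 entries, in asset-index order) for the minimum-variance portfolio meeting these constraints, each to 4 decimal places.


p=Σ⁻¹μ = [1.1841  2.0218  0.1552  0.4851]
q=Σ⁻¹𝟙 = [20.8727  4.8864  5.5463  24.2301]
a=μᵀp=0.515935  b=𝟙ᵀp=3.846176  c=𝟙ᵀq=55.535372  D=ac−b²=13.859579
λ₁=(c·0.154−b)/D = (55.535372·0.154−3.846176)/13.859579 = 0.339568
λ₂=(a−b·0.154)/D = (0.515935−3.846176·0.154)/13.859579 = -0.005511
w* = 0.339568·p + -0.005511·q:
  w_0 = 0.339568·1.1841 + -0.005511·20.8727 = 0.2870  (Qualcomm)
  w_1 = 0.339568·2.0218 + -0.005511·4.8864 = 0.6596  (Intel)
  w_2 = 0.339568·0.1552 + -0.005511·5.5463 = 0.0221  (Disney)
  w_3 = 0.339568·0.4851 + -0.005511·24.2301 = 0.0312  (Exxon)
Σw_i=1.0000  μᵀw=0.1540
σ²=wᵀΣw=λ₁·μ_p+λ₂ = 0.339568·0.154 + -0.005511 = 0.046783 ≈ 0.0468

0.2870  0.6596  0.0221  0.0312


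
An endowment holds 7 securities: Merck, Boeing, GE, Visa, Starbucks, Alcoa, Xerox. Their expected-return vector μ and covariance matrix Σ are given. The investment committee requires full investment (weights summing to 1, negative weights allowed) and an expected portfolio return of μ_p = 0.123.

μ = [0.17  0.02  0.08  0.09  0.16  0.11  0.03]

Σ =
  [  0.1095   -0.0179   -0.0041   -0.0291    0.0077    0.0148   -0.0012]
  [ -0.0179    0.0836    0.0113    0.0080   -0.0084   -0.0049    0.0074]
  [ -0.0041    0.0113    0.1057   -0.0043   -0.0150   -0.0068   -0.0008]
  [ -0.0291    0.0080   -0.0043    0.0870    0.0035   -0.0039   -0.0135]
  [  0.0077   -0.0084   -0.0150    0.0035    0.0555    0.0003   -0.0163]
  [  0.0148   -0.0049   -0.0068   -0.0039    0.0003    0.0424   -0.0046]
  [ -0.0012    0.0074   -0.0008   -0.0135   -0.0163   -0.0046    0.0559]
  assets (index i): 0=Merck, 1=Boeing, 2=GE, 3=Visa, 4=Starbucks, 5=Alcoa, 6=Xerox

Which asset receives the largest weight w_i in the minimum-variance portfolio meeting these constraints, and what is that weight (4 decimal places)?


Starbucks (0.3215)

x=Σ⁻¹μ = [1.6024  0.5159  1.5612  1.9307  3.6982  2.7455  2.2957]
y=Σ⁻¹𝟙 = [11.3716  12.1893  15.8952  20.1282  30.8391  28.7835  32.9691]
a=μᵀx=1.543982  b=𝟙ᵀx=14.349635  c=𝟙ᵀy=152.176080  D=ac−b²=29.045088
λ₁=(c·0.123−b)/D = (152.176080·0.123−14.349635)/29.045088 = 0.150388
λ₂=(a−b·0.123)/D = (1.543982−14.349635·0.123)/29.045088 = -0.007610
w* = 0.150388·x + -0.007610·y:
  w_0 = 0.150388·1.6024 + -0.007610·11.3716 = 0.1544  (Merck)
  w_1 = 0.150388·0.5159 + -0.007610·12.1893 = -0.0152  (Boeing)
  w_2 = 0.150388·1.5612 + -0.007610·15.8952 = 0.1138  (GE)
  w_3 = 0.150388·1.9307 + -0.007610·20.1282 = 0.1372  (Visa)
  w_4 = 0.150388·3.6982 + -0.007610·30.8391 = 0.3215  (Starbucks)
  w_5 = 0.150388·2.7455 + -0.007610·28.7835 = 0.1939  (Alcoa)
  w_6 = 0.150388·2.2957 + -0.007610·32.9691 = 0.0944  (Xerox)
Σw_i=1.0000  μᵀw=0.1230
σ²=wᵀΣw=λ₁·μ_p+λ₂ = 0.150388·0.123 + -0.007610 = 0.010888 ≈ 0.0109


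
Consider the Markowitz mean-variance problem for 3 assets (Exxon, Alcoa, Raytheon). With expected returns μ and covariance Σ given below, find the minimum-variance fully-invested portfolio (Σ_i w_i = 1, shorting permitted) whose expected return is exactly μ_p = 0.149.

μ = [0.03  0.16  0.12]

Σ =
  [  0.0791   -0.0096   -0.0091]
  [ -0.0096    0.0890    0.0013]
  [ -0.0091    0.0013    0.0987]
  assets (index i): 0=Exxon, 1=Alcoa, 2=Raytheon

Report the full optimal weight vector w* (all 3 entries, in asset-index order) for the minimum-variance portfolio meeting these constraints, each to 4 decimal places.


p=Σ⁻¹μ = [0.7500  1.8602  1.2605]
q=Σ⁻¹𝟙 = [15.4993  12.7414  11.3929]
a=μᵀp=0.471395  b=𝟙ᵀp=3.870746  c=𝟙ᵀq=39.633552  D=ac−b²=3.700396
λ₁=(c·0.149−b)/D = (39.633552·0.149−3.870746)/3.700396 = 0.549847
λ₂=(a−b·0.149)/D = (0.471395−3.870746·0.149)/3.700396 = -0.028469
w* = 0.549847·p + -0.028469·q:
  w_0 = 0.549847·0.7500 + -0.028469·15.4993 = -0.0288  (Exxon)
  w_1 = 0.549847·1.8602 + -0.028469·12.7414 = 0.6601  (Alcoa)
  w_2 = 0.549847·1.2605 + -0.028469·11.3929 = 0.3687  (Raytheon)
Σw_i=1.0000  μᵀw=0.1490
σ²=wᵀΣw=λ₁·μ_p+λ₂ = 0.549847·0.149 + -0.028469 = 0.053458 ≈ 0.0535

-0.0288  0.6601  0.3687


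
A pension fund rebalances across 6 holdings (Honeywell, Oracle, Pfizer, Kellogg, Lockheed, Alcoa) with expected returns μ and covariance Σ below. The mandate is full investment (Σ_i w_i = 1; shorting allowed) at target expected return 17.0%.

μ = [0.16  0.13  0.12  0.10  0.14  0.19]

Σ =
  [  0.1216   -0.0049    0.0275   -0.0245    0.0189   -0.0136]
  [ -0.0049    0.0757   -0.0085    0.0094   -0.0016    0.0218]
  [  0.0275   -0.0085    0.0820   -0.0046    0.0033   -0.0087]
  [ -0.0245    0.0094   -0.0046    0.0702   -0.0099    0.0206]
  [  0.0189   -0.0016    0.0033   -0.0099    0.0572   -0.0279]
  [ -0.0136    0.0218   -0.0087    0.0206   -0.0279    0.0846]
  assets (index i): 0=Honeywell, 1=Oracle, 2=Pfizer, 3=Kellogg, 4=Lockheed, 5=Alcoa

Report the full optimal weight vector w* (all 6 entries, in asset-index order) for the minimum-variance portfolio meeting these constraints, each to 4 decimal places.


g=Σ⁻¹μ = [1.0569  0.9212  1.4722  1.3507  3.8717  3.2777]
h=Σ⁻¹𝟙 = [6.6649  8.9326  12.4623  14.9018  25.5153  16.6576]
a=μᵀg=1.765396  b=𝟙ᵀg=11.950372  c=𝟙ᵀh=85.134553  D=ac−b²=7.484774
λ₁=(c·0.170−b)/D = (85.134553·0.170−11.950372)/7.484774 = 0.337018
λ₂=(a−b·0.170)/D = (1.765396−11.950372·0.170)/7.484774 = -0.035561
w* = 0.337018·g + -0.035561·h:
  w_0 = 0.337018·1.0569 + -0.035561·6.6649 = 0.1192  (Honeywell)
  w_1 = 0.337018·0.9212 + -0.035561·8.9326 = -0.0072  (Oracle)
  w_2 = 0.337018·1.4722 + -0.035561·12.4623 = 0.0530  (Pfizer)
  w_3 = 0.337018·1.3507 + -0.035561·14.9018 = -0.0747  (Kellogg)
  w_4 = 0.337018·3.8717 + -0.035561·25.5153 = 0.3975  (Lockheed)
  w_5 = 0.337018·3.2777 + -0.035561·16.6576 = 0.5123  (Alcoa)
Σw_i=1.0000  μᵀw=0.1700
σ²=wᵀΣw=λ₁·μ_p+λ₂ = 0.337018·0.170 + -0.035561 = 0.021732 ≈ 0.0217

0.1192  -0.0072  0.0530  -0.0747  0.3975  0.5123


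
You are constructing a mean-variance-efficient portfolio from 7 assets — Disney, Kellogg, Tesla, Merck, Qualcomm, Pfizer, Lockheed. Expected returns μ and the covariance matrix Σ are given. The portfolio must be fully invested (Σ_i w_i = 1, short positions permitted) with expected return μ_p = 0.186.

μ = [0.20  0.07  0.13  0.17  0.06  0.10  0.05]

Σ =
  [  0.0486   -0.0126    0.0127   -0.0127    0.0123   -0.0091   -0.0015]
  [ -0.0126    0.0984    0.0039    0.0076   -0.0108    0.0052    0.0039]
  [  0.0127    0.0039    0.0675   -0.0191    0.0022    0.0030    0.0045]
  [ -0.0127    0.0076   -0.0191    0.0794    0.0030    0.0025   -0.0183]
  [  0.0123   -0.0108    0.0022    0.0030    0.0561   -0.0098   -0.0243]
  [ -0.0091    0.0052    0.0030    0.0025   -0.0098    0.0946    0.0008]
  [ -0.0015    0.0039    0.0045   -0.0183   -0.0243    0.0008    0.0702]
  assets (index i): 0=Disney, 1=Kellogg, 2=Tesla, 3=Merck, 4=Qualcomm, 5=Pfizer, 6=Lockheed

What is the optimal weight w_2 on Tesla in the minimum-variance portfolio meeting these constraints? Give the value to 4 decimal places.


0.1420

p=Σ⁻¹μ = [4.9248  0.9512  1.7450  3.6188  0.9909  1.4140  1.9230]
q=Σ⁻¹𝟙 = [22.6891  11.9833  13.0013  23.3797  28.3552  13.7569  28.9839]
a=μᵀp=2.190578  b=𝟙ᵀp=15.567560  c=𝟙ᵀq=142.149320  D=ac−b²=69.040292
λ₁=(c·0.186−b)/D = (142.149320·0.186−15.567560)/69.040292 = 0.157476
λ₂=(a−b·0.186)/D = (2.190578−15.567560·0.186)/69.040292 = -0.010211
w* = 0.157476·p + -0.010211·q:
  w_0 = 0.157476·4.9248 + -0.010211·22.6891 = 0.5439  (Disney)
  w_1 = 0.157476·0.9512 + -0.010211·11.9833 = 0.0274  (Kellogg)
  w_2 = 0.157476·1.7450 + -0.010211·13.0013 = 0.1420  (Tesla)
  w_3 = 0.157476·3.6188 + -0.010211·23.3797 = 0.3311  (Merck)
  w_4 = 0.157476·0.9909 + -0.010211·28.3552 = -0.1335  (Qualcomm)
  w_5 = 0.157476·1.4140 + -0.010211·13.7569 = 0.0822  (Pfizer)
  w_6 = 0.157476·1.9230 + -0.010211·28.9839 = 0.0069  (Lockheed)
Σw_i=1.0000  μᵀw=0.1860
σ²=wᵀΣw=λ₁·μ_p+λ₂ = 0.157476·0.186 + -0.010211 = 0.019079 ≈ 0.0191


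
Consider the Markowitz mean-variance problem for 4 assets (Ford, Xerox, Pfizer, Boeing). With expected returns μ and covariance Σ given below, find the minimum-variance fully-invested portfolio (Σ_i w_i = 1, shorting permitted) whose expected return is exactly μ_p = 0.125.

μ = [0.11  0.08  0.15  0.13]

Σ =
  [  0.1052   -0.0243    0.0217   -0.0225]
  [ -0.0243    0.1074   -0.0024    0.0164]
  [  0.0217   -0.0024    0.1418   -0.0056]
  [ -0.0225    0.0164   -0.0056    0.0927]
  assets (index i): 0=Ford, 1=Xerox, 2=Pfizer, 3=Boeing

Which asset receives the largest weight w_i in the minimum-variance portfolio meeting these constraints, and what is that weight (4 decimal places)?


Boeing (0.3910)

p=Σ⁻¹μ = [1.4002  0.8302  0.9228  1.6511]
q=Σ⁻¹𝟙 = [13.4575  10.5697  5.6663  12.5262]
a=μᵀp=0.573497  b=𝟙ᵀp=4.804256  c=𝟙ᵀq=42.219717  D=ac−b²=1.132018
λ₁=(c·0.125−b)/D = (42.219717·0.125−4.804256)/1.132018 = 0.418022
λ₂=(a−b·0.125)/D = (0.573497−4.804256·0.125)/1.132018 = -0.023882
w* = 0.418022·p + -0.023882·q:
  w_0 = 0.418022·1.4002 + -0.023882·13.4575 = 0.2639  (Ford)
  w_1 = 0.418022·0.8302 + -0.023882·10.5697 = 0.0946  (Xerox)
  w_2 = 0.418022·0.9228 + -0.023882·5.6663 = 0.2504  (Pfizer)
  w_3 = 0.418022·1.6511 + -0.023882·12.5262 = 0.3910  (Boeing)
Σw_i=1.0000  μᵀw=0.1250
σ²=wᵀΣw=λ₁·μ_p+λ₂ = 0.418022·0.125 + -0.023882 = 0.028371 ≈ 0.0284


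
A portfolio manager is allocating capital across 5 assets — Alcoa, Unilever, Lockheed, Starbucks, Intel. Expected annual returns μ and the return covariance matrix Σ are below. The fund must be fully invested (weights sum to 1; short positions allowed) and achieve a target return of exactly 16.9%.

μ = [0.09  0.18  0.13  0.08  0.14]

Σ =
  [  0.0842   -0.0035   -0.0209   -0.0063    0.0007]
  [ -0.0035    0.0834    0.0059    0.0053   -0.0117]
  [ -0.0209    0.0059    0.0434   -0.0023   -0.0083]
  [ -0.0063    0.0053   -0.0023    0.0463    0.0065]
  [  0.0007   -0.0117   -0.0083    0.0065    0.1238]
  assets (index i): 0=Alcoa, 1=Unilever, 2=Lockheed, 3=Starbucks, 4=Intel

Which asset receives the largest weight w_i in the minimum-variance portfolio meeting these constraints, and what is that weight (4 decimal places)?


p=Σ⁻¹μ = [2.3240  2.0529  4.2181  1.8081  1.4996]
q=Σ⁻¹𝟙 = [22.9126  10.3085  35.8670  23.9037  10.0718]
a=μᵀp=1.481627  b=𝟙ᵀp=11.902734  c=𝟙ᵀq=103.063697  D=ac−b²=11.026921
λ₁=(c·0.169−b)/D = (103.063697·0.169−11.902734)/11.026921 = 0.500142
λ₂=(a−b·0.169)/D = (1.481627−11.902734·0.169)/11.026921 = -0.048058
w* = 0.500142·p + -0.048058·q:
  w_0 = 0.500142·2.3240 + -0.048058·22.9126 = 0.0612  (Alcoa)
  w_1 = 0.500142·2.0529 + -0.048058·10.3085 = 0.5313  (Unilever)
  w_2 = 0.500142·4.2181 + -0.048058·35.8670 = 0.3859  (Lockheed)
  w_3 = 0.500142·1.8081 + -0.048058·23.9037 = -0.2445  (Starbucks)
  w_4 = 0.500142·1.4996 + -0.048058·10.0718 = 0.2660  (Intel)
Σw_i=1.0000  μᵀw=0.1690
σ²=wᵀΣw=λ₁·μ_p+λ₂ = 0.500142·0.169 + -0.048058 = 0.036466 ≈ 0.0365

Unilever (0.5313)


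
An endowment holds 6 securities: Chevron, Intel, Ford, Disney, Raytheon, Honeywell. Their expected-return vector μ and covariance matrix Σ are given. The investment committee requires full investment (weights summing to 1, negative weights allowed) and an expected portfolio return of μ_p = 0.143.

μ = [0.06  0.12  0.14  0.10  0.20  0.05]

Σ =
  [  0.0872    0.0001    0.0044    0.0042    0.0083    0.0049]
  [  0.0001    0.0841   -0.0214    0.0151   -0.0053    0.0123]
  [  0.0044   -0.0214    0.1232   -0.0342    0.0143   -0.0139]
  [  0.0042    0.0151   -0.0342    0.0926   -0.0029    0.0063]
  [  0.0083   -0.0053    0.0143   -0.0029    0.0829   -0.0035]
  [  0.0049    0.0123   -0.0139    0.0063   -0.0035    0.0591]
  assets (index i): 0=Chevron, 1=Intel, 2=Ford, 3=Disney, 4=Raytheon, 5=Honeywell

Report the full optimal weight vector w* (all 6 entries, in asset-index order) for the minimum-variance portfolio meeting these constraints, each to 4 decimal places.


u=Σ⁻¹μ = [0.2690  1.6054  1.6309  1.4217  2.2929  0.8574]
v=Σ⁻¹𝟙 = [8.1822  11.3920  14.0125  12.9637  10.7014  16.4187]
a=μᵀu=1.080726  b=𝟙ᵀu=8.077296  c=𝟙ᵀv=73.670368  D=ac−b²=14.374760
λ₁=(c·0.143−b)/D = (73.670368·0.143−8.077296)/14.374760 = 0.170964
λ₂=(a−b·0.143)/D = (1.080726−8.077296·0.143)/14.374760 = -0.005171
w* = 0.170964·u + -0.005171·v:
  w_0 = 0.170964·0.2690 + -0.005171·8.1822 = 0.0037  (Chevron)
  w_1 = 0.170964·1.6054 + -0.005171·11.3920 = 0.2156  (Intel)
  w_2 = 0.170964·1.6309 + -0.005171·14.0125 = 0.2064  (Ford)
  w_3 = 0.170964·1.4217 + -0.005171·12.9637 = 0.1760  (Disney)
  w_4 = 0.170964·2.2929 + -0.005171·10.7014 = 0.3367  (Raytheon)
  w_5 = 0.170964·0.8574 + -0.005171·16.4187 = 0.0617  (Honeywell)
Σw_i=1.0000  μᵀw=0.1430
σ²=wᵀΣw=λ₁·μ_p+λ₂ = 0.170964·0.143 + -0.005171 = 0.019277 ≈ 0.0193

0.0037  0.2156  0.2064  0.1760  0.3367  0.0617


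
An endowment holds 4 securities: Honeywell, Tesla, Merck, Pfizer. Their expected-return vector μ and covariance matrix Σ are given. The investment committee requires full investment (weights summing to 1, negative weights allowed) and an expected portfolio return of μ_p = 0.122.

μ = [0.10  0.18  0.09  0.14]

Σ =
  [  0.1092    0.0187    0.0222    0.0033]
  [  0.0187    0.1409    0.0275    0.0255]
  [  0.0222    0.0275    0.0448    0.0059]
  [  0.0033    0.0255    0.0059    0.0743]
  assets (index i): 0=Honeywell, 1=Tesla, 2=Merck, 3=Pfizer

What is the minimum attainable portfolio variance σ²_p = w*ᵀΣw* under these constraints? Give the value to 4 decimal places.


g=Σ⁻¹μ = [0.5214  0.7151  1.1104  1.5275]
h=Σ⁻¹𝟙 = [5.0478  0.8743  17.7657  11.5240]
a=μᵀg=0.494648  b=𝟙ᵀg=3.874423  c=𝟙ᵀh=35.211788  D=ac−b²=2.406297
λ₁=(c·0.122−b)/D = (35.211788·0.122−3.874423)/2.406297 = 0.175130
λ₂=(a−b·0.122)/D = (0.494648−3.874423·0.122)/2.406297 = 0.009130
w* = 0.175130·g + 0.009130·h:
  w_0 = 0.175130·0.5214 + 0.009130·5.0478 = 0.1374  (Honeywell)
  w_1 = 0.175130·0.7151 + 0.009130·0.8743 = 0.1332  (Tesla)
  w_2 = 0.175130·1.1104 + 0.009130·17.7657 = 0.3567  (Merck)
  w_3 = 0.175130·1.5275 + 0.009130·11.5240 = 0.3727  (Pfizer)
Σw_i=1.0000  μᵀw=0.1220
σ²=wᵀΣw=λ₁·μ_p+λ₂ = 0.175130·0.122 + 0.009130 = 0.030496 ≈ 0.0305

0.0305


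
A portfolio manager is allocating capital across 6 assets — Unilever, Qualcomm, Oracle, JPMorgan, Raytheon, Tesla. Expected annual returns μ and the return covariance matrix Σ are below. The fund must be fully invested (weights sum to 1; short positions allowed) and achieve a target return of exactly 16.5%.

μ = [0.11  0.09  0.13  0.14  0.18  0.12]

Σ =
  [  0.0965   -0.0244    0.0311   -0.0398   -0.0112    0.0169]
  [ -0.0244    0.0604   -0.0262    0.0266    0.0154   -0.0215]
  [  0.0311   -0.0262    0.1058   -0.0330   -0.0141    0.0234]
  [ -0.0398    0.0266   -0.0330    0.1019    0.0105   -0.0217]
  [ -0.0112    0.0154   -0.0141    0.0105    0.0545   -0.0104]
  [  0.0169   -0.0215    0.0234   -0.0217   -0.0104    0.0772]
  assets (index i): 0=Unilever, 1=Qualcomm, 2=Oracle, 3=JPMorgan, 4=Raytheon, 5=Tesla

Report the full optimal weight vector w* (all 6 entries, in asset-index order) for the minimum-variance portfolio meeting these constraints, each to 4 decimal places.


p=Σ⁻¹μ = [2.0425  1.9462  1.8330  2.3624  3.6201  2.2454]
q=Σ⁻¹𝟙 = [17.9519  24.1622  13.8411  17.0613  19.1162  18.9282]
a=μᵀp=1.889919  b=𝟙ᵀp=14.049531  c=𝟙ᵀq=111.060908  D=ac−b²=12.506804
λ₁=(c·0.165−b)/D = (111.060908·0.165−14.049531)/12.506804 = 0.341855
λ₂=(a−b·0.165)/D = (1.889919−14.049531·0.165)/12.506804 = -0.034242
w* = 0.341855·p + -0.034242·q:
  w_0 = 0.341855·2.0425 + -0.034242·17.9519 = 0.0835  (Unilever)
  w_1 = 0.341855·1.9462 + -0.034242·24.1622 = -0.1621  (Qualcomm)
  w_2 = 0.341855·1.8330 + -0.034242·13.8411 = 0.1527  (Oracle)
  w_3 = 0.341855·2.3624 + -0.034242·17.0613 = 0.2234  (JPMorgan)
  w_4 = 0.341855·3.6201 + -0.034242·19.1162 = 0.5830  (Raytheon)
  w_5 = 0.341855·2.2454 + -0.034242·18.9282 = 0.1195  (Tesla)
Σw_i=1.0000  μᵀw=0.1650
σ²=wᵀΣw=λ₁·μ_p+λ₂ = 0.341855·0.165 + -0.034242 = 0.022164 ≈ 0.0222

0.0835  -0.1621  0.1527  0.2234  0.5830  0.1195


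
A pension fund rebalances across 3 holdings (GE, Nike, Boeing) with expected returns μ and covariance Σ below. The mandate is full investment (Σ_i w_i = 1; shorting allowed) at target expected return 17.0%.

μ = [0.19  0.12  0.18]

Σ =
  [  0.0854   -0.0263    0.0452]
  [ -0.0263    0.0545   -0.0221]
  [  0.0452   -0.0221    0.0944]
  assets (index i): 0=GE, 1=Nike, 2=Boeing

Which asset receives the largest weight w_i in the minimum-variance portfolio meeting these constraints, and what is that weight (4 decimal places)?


GE (0.5079)

g=Σ⁻¹μ = [2.6465  4.1304  1.6066]
h=Σ⁻¹𝟙 = [15.5653  29.9794  10.1588]
a=μᵀg=1.287675  b=𝟙ᵀg=8.383531  c=𝟙ᵀh=55.703572  D=ac−b²=1.444485
λ₁=(c·0.170−b)/D = (55.703572·0.170−8.383531)/1.444485 = 0.751878
λ₂=(a−b·0.170)/D = (1.287675−8.383531·0.170)/1.444485 = -0.095207
w* = 0.751878·g + -0.095207·h:
  w_0 = 0.751878·2.6465 + -0.095207·15.5653 = 0.5079  (GE)
  w_1 = 0.751878·4.1304 + -0.095207·29.9794 = 0.2513  (Nike)
  w_2 = 0.751878·1.6066 + -0.095207·10.1588 = 0.2407  (Boeing)
Σw_i=1.0000  μᵀw=0.1700
σ²=wᵀΣw=λ₁·μ_p+λ₂ = 0.751878·0.170 + -0.095207 = 0.032612 ≈ 0.0326


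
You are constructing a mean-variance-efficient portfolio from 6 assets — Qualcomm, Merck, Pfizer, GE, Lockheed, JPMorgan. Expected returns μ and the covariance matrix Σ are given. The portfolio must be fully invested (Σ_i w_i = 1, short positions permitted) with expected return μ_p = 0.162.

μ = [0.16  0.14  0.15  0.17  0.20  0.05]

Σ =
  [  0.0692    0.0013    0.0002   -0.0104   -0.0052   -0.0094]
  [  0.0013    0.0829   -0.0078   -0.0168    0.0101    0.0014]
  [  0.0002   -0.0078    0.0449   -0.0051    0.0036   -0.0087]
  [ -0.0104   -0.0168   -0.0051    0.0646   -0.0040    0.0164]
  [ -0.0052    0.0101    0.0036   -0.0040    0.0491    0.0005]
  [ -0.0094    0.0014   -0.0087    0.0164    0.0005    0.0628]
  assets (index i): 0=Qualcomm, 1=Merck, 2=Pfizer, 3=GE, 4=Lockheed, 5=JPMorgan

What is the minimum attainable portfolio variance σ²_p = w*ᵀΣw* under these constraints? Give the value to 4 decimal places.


x=Σ⁻¹μ = [3.2718  2.3651  4.0219  4.1665  3.9710  0.6707]
y=Σ⁻¹𝟙 = [21.1059  16.4612  29.3306  22.3712  18.7168  16.7879]
a=μᵀx=2.993927  b=𝟙ᵀx=18.466963  c=𝟙ᵀy=124.773611  D=ac−b²=32.534384
λ₁=(c·0.162−b)/D = (124.773611·0.162−18.466963)/32.534384 = 0.053677
λ₂=(a−b·0.162)/D = (2.993927−18.466963·0.162)/32.534384 = 0.000070
w* = 0.053677·x + 0.000070·y:
  w_0 = 0.053677·3.2718 + 0.000070·21.1059 = 0.1771  (Qualcomm)
  w_1 = 0.053677·2.3651 + 0.000070·16.4612 = 0.1281  (Merck)
  w_2 = 0.053677·4.0219 + 0.000070·29.3306 = 0.2179  (Pfizer)
  w_3 = 0.053677·4.1665 + 0.000070·22.3712 = 0.2252  (GE)
  w_4 = 0.053677·3.9710 + 0.000070·18.7168 = 0.2145  (Lockheed)
  w_5 = 0.053677·0.6707 + 0.000070·16.7879 = 0.0372  (JPMorgan)
Σw_i=1.0000  μᵀw=0.1620
σ²=wᵀΣw=λ₁·μ_p+λ₂ = 0.053677·0.162 + 0.000070 = 0.008766 ≈ 0.0088

0.0088


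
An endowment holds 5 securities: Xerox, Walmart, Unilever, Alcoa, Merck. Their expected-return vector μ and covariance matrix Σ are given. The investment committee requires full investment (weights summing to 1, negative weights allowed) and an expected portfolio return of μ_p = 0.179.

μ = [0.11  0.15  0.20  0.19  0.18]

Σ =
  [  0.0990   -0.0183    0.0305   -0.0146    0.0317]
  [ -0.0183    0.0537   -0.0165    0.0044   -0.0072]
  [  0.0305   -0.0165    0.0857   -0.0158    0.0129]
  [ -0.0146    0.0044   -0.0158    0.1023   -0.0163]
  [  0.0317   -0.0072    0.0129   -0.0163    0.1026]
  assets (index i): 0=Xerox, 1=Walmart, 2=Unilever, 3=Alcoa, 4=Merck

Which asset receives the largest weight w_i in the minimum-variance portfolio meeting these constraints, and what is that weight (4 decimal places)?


Walmart (0.3056)

g=Σ⁻¹μ = [0.6986  4.0063  3.0492  2.5490  1.8413]
h=Σ⁻¹𝟙 = [9.6730  26.4522  14.4923  13.6849  8.9662]
a=μᵀg=2.103371  b=𝟙ᵀg=12.144372  c=𝟙ᵀh=73.268640  D=ac−b²=6.625333
λ₁=(c·0.179−b)/D = (73.268640·0.179−12.144372)/6.625333 = 0.146516
λ₂=(a−b·0.179)/D = (2.103371−12.144372·0.179)/6.625333 = -0.010637
w* = 0.146516·g + -0.010637·h:
  w_0 = 0.146516·0.6986 + -0.010637·9.6730 = -0.0005  (Xerox)
  w_1 = 0.146516·4.0063 + -0.010637·26.4522 = 0.3056  (Walmart)
  w_2 = 0.146516·3.0492 + -0.010637·14.4923 = 0.2926  (Unilever)
  w_3 = 0.146516·2.5490 + -0.010637·13.6849 = 0.2279  (Alcoa)
  w_4 = 0.146516·1.8413 + -0.010637·8.9662 = 0.1744  (Merck)
Σw_i=1.0000  μᵀw=0.1790
σ²=wᵀΣw=λ₁·μ_p+λ₂ = 0.146516·0.179 + -0.010637 = 0.015590 ≈ 0.0156


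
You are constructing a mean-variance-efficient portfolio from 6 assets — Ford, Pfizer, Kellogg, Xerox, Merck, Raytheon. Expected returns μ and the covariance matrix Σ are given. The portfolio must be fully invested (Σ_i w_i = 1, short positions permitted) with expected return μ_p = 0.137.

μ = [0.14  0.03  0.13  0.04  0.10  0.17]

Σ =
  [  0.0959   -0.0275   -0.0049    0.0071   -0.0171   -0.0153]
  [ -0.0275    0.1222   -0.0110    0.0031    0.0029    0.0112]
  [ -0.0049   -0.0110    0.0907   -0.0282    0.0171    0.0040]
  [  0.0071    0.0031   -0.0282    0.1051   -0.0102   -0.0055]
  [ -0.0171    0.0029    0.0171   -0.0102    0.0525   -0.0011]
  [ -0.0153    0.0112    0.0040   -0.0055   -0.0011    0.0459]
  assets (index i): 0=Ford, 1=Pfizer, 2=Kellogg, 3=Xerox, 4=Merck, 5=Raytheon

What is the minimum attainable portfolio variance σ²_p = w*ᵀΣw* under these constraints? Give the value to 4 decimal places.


p=Σ⁻¹μ = [2.7956  0.4768  1.2502  1.0132  2.6749  4.5958]
q=Σ⁻¹𝟙 = [21.9278  10.6915  12.1717  14.8760  25.1076  27.8105]
a=μᵀp=1.657525  b=𝟙ᵀp=12.806544  c=𝟙ᵀq=112.585100  D=ac−b²=22.605053
λ₁=(c·0.137−b)/D = (112.585100·0.137−12.806544)/22.605053 = 0.115798
λ₂=(a−b·0.137)/D = (1.657525−12.806544·0.137)/22.605053 = -0.004290
w* = 0.115798·p + -0.004290·q:
  w_0 = 0.115798·2.7956 + -0.004290·21.9278 = 0.2297  (Ford)
  w_1 = 0.115798·0.4768 + -0.004290·10.6915 = 0.0093  (Pfizer)
  w_2 = 0.115798·1.2502 + -0.004290·12.1717 = 0.0926  (Kellogg)
  w_3 = 0.115798·1.0132 + -0.004290·14.8760 = 0.0535  (Xerox)
  w_4 = 0.115798·2.6749 + -0.004290·25.1076 = 0.2020  (Merck)
  w_5 = 0.115798·4.5958 + -0.004290·27.8105 = 0.4129  (Raytheon)
Σw_i=1.0000  μᵀw=0.1370
σ²=wᵀΣw=λ₁·μ_p+λ₂ = 0.115798·0.137 + -0.004290 = 0.011574 ≈ 0.0116

0.0116


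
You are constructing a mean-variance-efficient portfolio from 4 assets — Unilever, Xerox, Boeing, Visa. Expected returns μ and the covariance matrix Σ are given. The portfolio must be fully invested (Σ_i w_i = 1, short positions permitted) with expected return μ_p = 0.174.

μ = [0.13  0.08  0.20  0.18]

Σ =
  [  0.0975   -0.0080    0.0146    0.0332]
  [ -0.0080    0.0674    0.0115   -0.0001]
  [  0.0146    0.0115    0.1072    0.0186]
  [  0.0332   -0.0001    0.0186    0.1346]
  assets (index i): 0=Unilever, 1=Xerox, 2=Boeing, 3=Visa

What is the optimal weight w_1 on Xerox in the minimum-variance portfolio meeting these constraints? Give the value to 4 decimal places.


0.0798

p=Σ⁻¹μ = [0.8862  1.0419  1.4743  0.9157]
q=Σ⁻¹𝟙 = [9.1292  14.9513  5.7179  4.3986]
a=μᵀp=0.658261  b=𝟙ᵀp=4.318229  c=𝟙ᵀq=34.196997  D=ac−b²=3.863460
λ₁=(c·0.174−b)/D = (34.196997·0.174−4.318229)/3.863460 = 0.422432
λ₂=(a−b·0.174)/D = (0.658261−4.318229·0.174)/3.863460 = -0.024100
w* = 0.422432·p + -0.024100·q:
  w_0 = 0.422432·0.8862 + -0.024100·9.1292 = 0.1544  (Unilever)
  w_1 = 0.422432·1.0419 + -0.024100·14.9513 = 0.0798  (Xerox)
  w_2 = 0.422432·1.4743 + -0.024100·5.7179 = 0.4850  (Boeing)
  w_3 = 0.422432·0.9157 + -0.024100·4.3986 = 0.2808  (Visa)
Σw_i=1.0000  μᵀw=0.1740
σ²=wᵀΣw=λ₁·μ_p+λ₂ = 0.422432·0.174 + -0.024100 = 0.049403 ≈ 0.0494


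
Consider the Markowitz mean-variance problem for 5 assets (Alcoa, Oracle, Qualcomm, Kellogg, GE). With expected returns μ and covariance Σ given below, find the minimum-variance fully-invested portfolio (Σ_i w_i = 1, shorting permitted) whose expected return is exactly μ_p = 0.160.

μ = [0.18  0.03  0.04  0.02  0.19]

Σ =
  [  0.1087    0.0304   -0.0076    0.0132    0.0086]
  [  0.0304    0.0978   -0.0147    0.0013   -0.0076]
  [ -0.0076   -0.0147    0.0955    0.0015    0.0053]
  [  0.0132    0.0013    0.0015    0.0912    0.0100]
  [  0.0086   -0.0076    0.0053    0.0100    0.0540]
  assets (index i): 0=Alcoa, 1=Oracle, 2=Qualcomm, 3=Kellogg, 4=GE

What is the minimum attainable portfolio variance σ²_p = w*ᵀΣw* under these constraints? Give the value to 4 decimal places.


x=Σ⁻¹μ = [1.4077  0.1915  0.3801  -0.3608  3.3508]
y=Σ⁻¹𝟙 = [4.3897  11.8009  11.5748  8.1245  16.8397]
a=μᵀx=0.903763  b=𝟙ᵀx=4.969193  c=𝟙ᵀy=52.729581  D=ac−b²=22.962171
λ₁=(c·0.160−b)/D = (52.729581·0.160−4.969193)/22.962171 = 0.151011
λ₂=(a−b·0.160)/D = (0.903763−4.969193·0.160)/22.962171 = 0.004734
w* = 0.151011·x + 0.004734·y:
  w_0 = 0.151011·1.4077 + 0.004734·4.3897 = 0.2334  (Alcoa)
  w_1 = 0.151011·0.1915 + 0.004734·11.8009 = 0.0848  (Oracle)
  w_2 = 0.151011·0.3801 + 0.004734·11.5748 = 0.1122  (Qualcomm)
  w_3 = 0.151011·-0.3608 + 0.004734·8.1245 = -0.0160  (Kellogg)
  w_4 = 0.151011·3.3508 + 0.004734·16.8397 = 0.5857  (GE)
Σw_i=1.0000  μᵀw=0.1600
σ²=wᵀΣw=λ₁·μ_p+λ₂ = 0.151011·0.160 + 0.004734 = 0.028895 ≈ 0.0289

0.0289


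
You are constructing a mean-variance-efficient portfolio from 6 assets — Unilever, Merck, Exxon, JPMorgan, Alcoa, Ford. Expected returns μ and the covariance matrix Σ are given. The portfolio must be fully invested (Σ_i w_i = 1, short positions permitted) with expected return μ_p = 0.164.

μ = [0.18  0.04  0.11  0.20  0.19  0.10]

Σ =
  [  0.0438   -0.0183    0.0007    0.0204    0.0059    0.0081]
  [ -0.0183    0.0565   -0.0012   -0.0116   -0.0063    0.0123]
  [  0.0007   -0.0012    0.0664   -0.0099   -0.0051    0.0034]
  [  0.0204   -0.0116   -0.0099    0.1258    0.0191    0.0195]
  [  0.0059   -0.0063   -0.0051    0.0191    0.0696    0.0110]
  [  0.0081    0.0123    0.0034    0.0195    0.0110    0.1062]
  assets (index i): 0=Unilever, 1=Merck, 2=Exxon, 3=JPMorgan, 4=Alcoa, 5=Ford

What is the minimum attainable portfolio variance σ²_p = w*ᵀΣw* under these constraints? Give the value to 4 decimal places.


p=Σ⁻¹μ = [4.4838  2.7186  2.0002  0.9202  2.5230  -0.2096]
q=Σ⁻¹𝟙 = [31.0532  30.5771  17.0735  4.8075  14.3415  0.5915]
a=μᵀp=1.778311  b=𝟙ᵀp=12.436270  c=𝟙ᵀq=98.444224  D=ac−b²=20.403611
λ₁=(c·0.164−b)/D = (98.444224·0.164−12.436270)/20.403611 = 0.181761
λ₂=(a−b·0.164)/D = (1.778311−12.436270·0.164)/20.403611 = -0.012803
w* = 0.181761·p + -0.012803·q:
  w_0 = 0.181761·4.4838 + -0.012803·31.0532 = 0.4174  (Unilever)
  w_1 = 0.181761·2.7186 + -0.012803·30.5771 = 0.1026  (Merck)
  w_2 = 0.181761·2.0002 + -0.012803·17.0735 = 0.1450  (Exxon)
  w_3 = 0.181761·0.9202 + -0.012803·4.8075 = 0.1057  (JPMorgan)
  w_4 = 0.181761·2.5230 + -0.012803·14.3415 = 0.2750  (Alcoa)
  w_5 = 0.181761·-0.2096 + -0.012803·0.5915 = -0.0457  (Ford)
Σw_i=1.0000  μᵀw=0.1640
σ²=wᵀΣw=λ₁·μ_p+λ₂ = 0.181761·0.164 + -0.012803 = 0.017005 ≈ 0.0170

0.0170


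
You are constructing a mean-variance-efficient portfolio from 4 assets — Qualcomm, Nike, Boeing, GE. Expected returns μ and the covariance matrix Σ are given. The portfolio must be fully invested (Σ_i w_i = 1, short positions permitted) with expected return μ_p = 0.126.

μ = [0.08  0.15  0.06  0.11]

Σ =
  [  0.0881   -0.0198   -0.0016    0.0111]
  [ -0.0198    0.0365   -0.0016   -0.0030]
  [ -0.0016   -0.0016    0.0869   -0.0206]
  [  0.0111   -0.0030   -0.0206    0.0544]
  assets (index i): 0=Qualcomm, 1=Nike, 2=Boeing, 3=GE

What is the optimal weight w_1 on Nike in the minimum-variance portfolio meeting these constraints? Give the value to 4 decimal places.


x=Σ⁻¹μ = [1.8274  5.3665  1.4106  2.4793]
y=Σ⁻¹𝟙 = [17.5960  39.7043  18.2239  23.8825]
a=μᵀx=1.308529  b=𝟙ᵀx=11.083840  c=𝟙ᵀy=99.406779  D=ac−b²=7.225144
λ₁=(c·0.126−b)/D = (99.406779·0.126−11.083840)/7.225144 = 0.199500
λ₂=(a−b·0.126)/D = (1.308529−11.083840·0.126)/7.225144 = -0.012185
w* = 0.199500·x + -0.012185·y:
  w_0 = 0.199500·1.8274 + -0.012185·17.5960 = 0.1502  (Qualcomm)
  w_1 = 0.199500·5.3665 + -0.012185·39.7043 = 0.5868  (Nike)
  w_2 = 0.199500·1.4106 + -0.012185·18.2239 = 0.0594  (Boeing)
  w_3 = 0.199500·2.4793 + -0.012185·23.8825 = 0.2036  (GE)
Σw_i=1.0000  μᵀw=0.1260
σ²=wᵀΣw=λ₁·μ_p+λ₂ = 0.199500·0.126 + -0.012185 = 0.012952 ≈ 0.0130

0.5868


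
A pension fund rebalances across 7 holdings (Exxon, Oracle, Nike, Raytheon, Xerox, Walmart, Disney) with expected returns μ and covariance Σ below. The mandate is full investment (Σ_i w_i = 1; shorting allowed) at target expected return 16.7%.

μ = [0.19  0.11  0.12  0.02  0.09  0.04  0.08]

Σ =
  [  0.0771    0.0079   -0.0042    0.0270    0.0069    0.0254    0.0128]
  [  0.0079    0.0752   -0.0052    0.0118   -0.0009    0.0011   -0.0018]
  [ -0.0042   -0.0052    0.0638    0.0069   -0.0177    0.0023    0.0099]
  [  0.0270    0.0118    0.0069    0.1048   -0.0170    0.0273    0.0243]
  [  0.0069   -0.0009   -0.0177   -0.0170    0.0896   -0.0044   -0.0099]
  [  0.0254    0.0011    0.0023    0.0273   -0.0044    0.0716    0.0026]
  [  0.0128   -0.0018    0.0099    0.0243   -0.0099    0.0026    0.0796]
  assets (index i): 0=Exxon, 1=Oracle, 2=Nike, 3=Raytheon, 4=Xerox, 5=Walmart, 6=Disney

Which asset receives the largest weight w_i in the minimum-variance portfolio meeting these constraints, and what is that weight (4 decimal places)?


Exxon (0.4656)

u=Σ⁻¹μ = [2.5021  1.5188  2.4896  -0.7216  1.2549  -0.1057  0.7072]
v=Σ⁻¹𝟙 = [4.6613  13.9934  19.4996  2.9267  17.0590  11.0200  10.5728]
a=μᵀu=1.092086  b=𝟙ᵀu=7.645333  c=𝟙ᵀv=79.732734  D=ac−b²=28.623868
λ₁=(c·0.167−b)/D = (79.732734·0.167−7.645333)/28.623868 = 0.198088
λ₂=(a−b·0.167)/D = (1.092086−7.645333·0.167)/28.623868 = -0.006452
w* = 0.198088·u + -0.006452·v:
  w_0 = 0.198088·2.5021 + -0.006452·4.6613 = 0.4656  (Exxon)
  w_1 = 0.198088·1.5188 + -0.006452·13.9934 = 0.2106  (Oracle)
  w_2 = 0.198088·2.4896 + -0.006452·19.4996 = 0.3674  (Nike)
  w_3 = 0.198088·-0.7216 + -0.006452·2.9267 = -0.1618  (Raytheon)
  w_4 = 0.198088·1.2549 + -0.006452·17.0590 = 0.1385  (Xerox)
  w_5 = 0.198088·-0.1057 + -0.006452·11.0200 = -0.0920  (Walmart)
  w_6 = 0.198088·0.7072 + -0.006452·10.5728 = 0.0719  (Disney)
Σw_i=1.0000  μᵀw=0.1670
σ²=wᵀΣw=λ₁·μ_p+λ₂ = 0.198088·0.167 + -0.006452 = 0.026629 ≈ 0.0266
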